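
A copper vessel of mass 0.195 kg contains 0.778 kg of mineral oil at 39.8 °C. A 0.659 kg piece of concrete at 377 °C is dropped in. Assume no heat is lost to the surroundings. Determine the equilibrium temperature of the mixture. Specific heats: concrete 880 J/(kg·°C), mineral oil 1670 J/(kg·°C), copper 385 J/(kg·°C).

Let T be the final temperature. ΣQ_i = 0:
0.659*880*(T − 377) + 0.778*1670*(T − 39.8) + 0.195*385*(T − 39.8) = 0
579.92(T − 377) + 1299.3(T − 39.8) + 75.08(T − 39.8) = 0
(579.92 + 1299.3 + 75.08) T = 579.92*377 + 1299.3*39.8 + 75.08*39.8
T ≈ 139.86 °C

T_f ≈ 139.9 °C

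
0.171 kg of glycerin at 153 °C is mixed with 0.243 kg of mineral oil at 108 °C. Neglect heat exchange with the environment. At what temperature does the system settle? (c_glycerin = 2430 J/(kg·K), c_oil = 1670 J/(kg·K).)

With ΣQ=0 the equilibrium temperature is the m·c-weighted mean:
T_f = (415.53·153 + 405.81·108) / (415.53 + 405.81)
    = 107404 / 821.34 ≈ 130.77 °C

T_f ≈ 130.8 °C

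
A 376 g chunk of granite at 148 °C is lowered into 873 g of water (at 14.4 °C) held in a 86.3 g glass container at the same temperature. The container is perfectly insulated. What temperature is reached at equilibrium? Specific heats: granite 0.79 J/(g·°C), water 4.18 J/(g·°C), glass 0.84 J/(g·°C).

T_f ≈ 24.3 °C

T_f is the heat-capacity-weighted average of the initial temperatures:
T_f = (297.04·148 + 3649.1·14.4 + 72.49·14.4) / (297.04 + 3649.1 + 72.49)
    = 97553 / 4018.7 ≈ 24.28 °C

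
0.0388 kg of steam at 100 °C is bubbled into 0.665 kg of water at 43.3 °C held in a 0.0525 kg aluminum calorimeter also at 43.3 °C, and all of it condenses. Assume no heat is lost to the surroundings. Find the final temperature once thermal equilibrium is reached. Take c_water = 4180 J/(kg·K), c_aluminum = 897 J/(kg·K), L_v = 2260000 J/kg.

Taking heat into each body as positive, Σ m c ΔT = 0:
condense steam: −0.0388×2260000 = −87688
  condensed water 100 °C→T: 162.18(T − 100)
  original water: 2779.7(T − 43.3)
  cup: 47.09(T − 43.3)
2989 T = 87688 + 16218 + 122400 = 226307
T ≈ 75.71 °C (< 100 °C, so full condensation is consistent).

T_f ≈ 75.7 °C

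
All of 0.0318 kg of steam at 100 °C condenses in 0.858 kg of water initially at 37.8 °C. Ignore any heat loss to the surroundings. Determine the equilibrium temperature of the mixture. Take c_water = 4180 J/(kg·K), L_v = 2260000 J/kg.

T_f ≈ 59.3 °C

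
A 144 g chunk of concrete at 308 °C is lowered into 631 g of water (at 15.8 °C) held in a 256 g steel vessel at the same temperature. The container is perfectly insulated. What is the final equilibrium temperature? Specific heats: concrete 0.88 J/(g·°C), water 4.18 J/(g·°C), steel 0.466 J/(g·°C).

Taking heat into each body as positive, Σ m c ΔT = 0:
144*0.88*(T − 308) + 631*4.18*(T − 15.8) + 256*0.466*(T − 15.8) = 0
126.72(T − 308) + 2637.6(T − 15.8) + 119.3(T − 15.8) = 0
2883.6 T = 82588
T ≈ 28.64 °C

T_f ≈ 28.6 °C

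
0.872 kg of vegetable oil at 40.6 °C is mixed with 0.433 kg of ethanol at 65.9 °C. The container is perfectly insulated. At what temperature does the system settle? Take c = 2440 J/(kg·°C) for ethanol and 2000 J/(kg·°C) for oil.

T_f ≈ 50.1 °C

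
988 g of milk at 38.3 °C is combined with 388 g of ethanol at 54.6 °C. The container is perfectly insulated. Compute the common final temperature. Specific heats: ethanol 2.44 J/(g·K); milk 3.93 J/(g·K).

T_f ≈ 41.5 °C

Net heat exchanged in the isolated system is zero:
388*2.44*(T − 54.6) + 988*3.93*(T − 38.3) = 0
946.72(T − 54.6) + 3882.8(T − 38.3) = 0
4829.6 T = 200404
T = 200404 / 4829.6 = 41.5 °C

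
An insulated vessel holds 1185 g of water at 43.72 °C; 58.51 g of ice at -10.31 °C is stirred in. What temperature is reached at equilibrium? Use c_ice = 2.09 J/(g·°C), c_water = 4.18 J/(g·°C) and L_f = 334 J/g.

Let T be the final temperature. ΣQ_i = 0:
warm ice to 0 °C: 58.51×2.09×(0 − (-10.31)) = 1260.8
  fusion: m_ice L_f = 58.51×334 = 19542
  meltwater 0→T: 58.51×4.18×T = 244.57 T
  water: 4953.3(T − 43.72)
5197.9 T = 216558 − 20803 = 195755
T ≈ 37.66 °C. Since T > 0 °C, the all-ice-melts assumption holds.

T_f ≈ 37.7 °C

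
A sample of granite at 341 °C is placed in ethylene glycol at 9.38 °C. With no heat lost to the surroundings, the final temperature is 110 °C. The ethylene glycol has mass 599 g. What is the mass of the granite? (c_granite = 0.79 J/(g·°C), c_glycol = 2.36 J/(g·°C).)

Heat lost by the granite = heat gained by the glycol:
m·0.79·(341 − 110) = 599·2.36·(110 − 9.38)
182.49 m = 142240  ⇒  m ≈ 779.4 g

m ≈ 779 g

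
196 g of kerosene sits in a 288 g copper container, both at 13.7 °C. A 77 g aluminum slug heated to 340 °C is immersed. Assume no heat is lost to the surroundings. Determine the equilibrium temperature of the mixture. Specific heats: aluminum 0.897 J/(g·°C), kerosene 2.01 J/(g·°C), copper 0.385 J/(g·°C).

Setting the total heat transfer to zero:
77*0.897*(T − 340) + 196*2.01*(T − 13.7) + 288*0.385*(T − 13.7) = 0
573.91 T = 30400
T ≈ 52.97 °C

T_f ≈ 53.0 °C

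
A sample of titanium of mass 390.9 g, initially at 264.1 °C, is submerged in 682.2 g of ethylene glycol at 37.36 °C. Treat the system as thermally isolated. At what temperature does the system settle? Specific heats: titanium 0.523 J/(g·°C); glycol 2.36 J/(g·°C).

T_f ≈ 62.9 °C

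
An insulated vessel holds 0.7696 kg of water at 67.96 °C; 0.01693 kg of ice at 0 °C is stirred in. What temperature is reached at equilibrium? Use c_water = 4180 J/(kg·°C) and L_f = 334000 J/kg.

T_f ≈ 64.8 °C

Energy conservation, ΣQ = 0:
latent heat to melt: 0.01693·334000 = 5654.6; meltwater 0→T: 0.01693·4180·T = 70.77 T; water: 3216.9(T − 67.96)
3287.7 T = 218622 − 5654.6 = 212968
T ≈ 64.78 °C. Since T > 0 °C, the all-ice-melts assumption holds.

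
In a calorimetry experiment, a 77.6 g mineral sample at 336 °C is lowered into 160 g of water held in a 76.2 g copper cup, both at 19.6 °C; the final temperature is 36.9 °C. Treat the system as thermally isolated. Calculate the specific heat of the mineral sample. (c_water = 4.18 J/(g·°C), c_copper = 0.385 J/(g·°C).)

Taking heat into each body as positive, Σ m c ΔT = 0:
77.6×c×(36.9 − 336) + 160×4.18×(36.9 − 19.6) + 76.2×0.385×(36.9 − 19.6) = 0
-23210 c = -12078
c = -12078/-23210 ≈ 0.5204 J/(g·°C)

c ≈ 0.52 J/(g·°C)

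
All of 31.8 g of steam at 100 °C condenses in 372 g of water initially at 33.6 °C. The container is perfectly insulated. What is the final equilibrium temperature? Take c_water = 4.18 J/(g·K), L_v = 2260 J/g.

T_f ≈ 81.4 °C

Let T be the final temperature. ΣQ_i = 0:
condense steam: −31.8×2260 = −71868; condensate cools 100→T: 31.8×4.18×(T − 100) = 132.92(T − 100); water warms: 372×4.18×(T − 33.6) = 1555(T − 33.6)
1687.9 T = 71868 + 13292 + 52247 = 137407
T ≈ 81.41 °C, under the boiling point, so the assumption holds.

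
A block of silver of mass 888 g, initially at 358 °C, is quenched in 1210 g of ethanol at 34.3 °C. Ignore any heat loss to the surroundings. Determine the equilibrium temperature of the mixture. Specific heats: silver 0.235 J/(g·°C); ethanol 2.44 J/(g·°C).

T_f ≈ 55.7 °C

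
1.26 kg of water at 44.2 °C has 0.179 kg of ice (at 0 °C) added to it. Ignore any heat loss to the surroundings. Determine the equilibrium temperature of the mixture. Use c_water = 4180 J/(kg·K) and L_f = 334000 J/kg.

Let T be the final temperature. ΣQ_i = 0:
fusion: m_ice L_f = 0.179×334000 = 59786; meltwater 0→T: 0.179×4180×T = 748.22 T; water cools: 1.26×4180×(T − 44.2) = 5266.8(T − 44.2)
6015 T = 232793 − 59786 = 173007
T ≈ 28.76 °C (positive, so assuming full melt was valid).

T_f ≈ 28.8 °C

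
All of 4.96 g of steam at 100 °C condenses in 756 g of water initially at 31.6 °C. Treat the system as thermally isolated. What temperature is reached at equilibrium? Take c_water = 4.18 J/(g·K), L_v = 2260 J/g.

Taking heat into each body as positive, Σ m c ΔT = 0:
condense steam: −4.96×2260 = −11210; condensate cools 100→T: 4.96×4.18×(T − 100) = 20.73(T − 100); water warms: 756×4.18×(T − 31.6) = 3160.1(T − 31.6)
3180.8 T = 11210 + 2073.3 + 99859 = 113141
T ≈ 35.57 °C, under the boiling point, so the assumption holds.

T_f ≈ 35.6 °C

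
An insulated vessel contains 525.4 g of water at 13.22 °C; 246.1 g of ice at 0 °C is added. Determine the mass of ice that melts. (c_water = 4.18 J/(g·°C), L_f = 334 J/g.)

Heat available from the water dropping to 0 °C: 525.4·4.18·13.22 = 29033 J.
To melt every bit of ice: 246.1·334 = 82197 J.
That's not enough to melt it all — equilibrium is at 0 °C with ice remaining.
m_melt = 29033 / L_f = 86.93 g.

m_melted ≈ 86.9 g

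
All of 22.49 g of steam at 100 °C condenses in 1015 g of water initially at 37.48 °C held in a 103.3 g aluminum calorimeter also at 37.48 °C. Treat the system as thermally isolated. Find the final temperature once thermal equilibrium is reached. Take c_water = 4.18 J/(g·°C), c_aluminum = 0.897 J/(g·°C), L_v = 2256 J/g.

T_f ≈ 50.3 °C

Setting the total heat transfer to zero:
condense steam: −22.49×2256 = −50737
  condensate cools 100→T: 22.49×4.18×(T − 100) = 94.01(T − 100)
  original water: 4242.7(T − 37.48)
  aluminum cup: 103.3×0.897×(T − 37.48) = 92.66(T − 37.48)
4429.4 T = 50737 + 9400.8 + 162489 = 222628
T ≈ 50.26 °C, under the boiling point, so the assumption holds.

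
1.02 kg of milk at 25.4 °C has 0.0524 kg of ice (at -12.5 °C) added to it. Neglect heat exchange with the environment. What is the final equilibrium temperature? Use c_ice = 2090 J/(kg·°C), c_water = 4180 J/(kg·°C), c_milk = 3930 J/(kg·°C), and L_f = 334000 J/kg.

T_f ≈ 19.6 °C

Heat gained plus heat lost sum to zero:
ice -12.5→0 °C: 0.0524·2090·12.5 = 1369; fusion: m_ice L_f = 0.0524·334000 = 17502; warm the meltwater: 219.03 T; milk cools: 1.02·3930·(T − 25.4) = 4008.6(T − 25.4)
4227.6 T = 101818 − 18871 = 82948
T ≈ 19.62 °C — above 0 °C, consistent with complete melting.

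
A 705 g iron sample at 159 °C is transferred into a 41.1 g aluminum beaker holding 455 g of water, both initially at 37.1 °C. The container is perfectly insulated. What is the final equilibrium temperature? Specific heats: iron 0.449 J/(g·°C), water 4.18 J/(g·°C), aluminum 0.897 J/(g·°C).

T_f ≈ 54.2 °C

Energy conservation, ΣQ = 0:
705×0.449×(T − 159) + 455×4.18×(T − 37.1) + 41.1×0.897×(T − 37.1) = 0
2255.3 T = 122259
T = 122259 / 2255.3 = 54.2 °C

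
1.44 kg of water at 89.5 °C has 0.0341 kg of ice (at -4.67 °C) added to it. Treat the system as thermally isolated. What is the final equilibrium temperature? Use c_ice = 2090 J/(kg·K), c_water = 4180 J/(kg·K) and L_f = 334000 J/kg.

Sum of m c ΔT and latent-heat terms is zero:
warm ice to 0 °C: 0.0341·2090·(0 − (-4.67)) = 332.83
  melt ice: 0.0341·334000 = 11389
  meltwater 0→T: 0.0341·4180·T = 142.54 T
  water cools: 1.44·4180·(T − 89.5) = 6019.2(T − 89.5)
6161.7 T = 538718 − 11722 = 526996
T ≈ 85.53 °C. Since T > 0 °C, the all-ice-melts assumption holds.

T_f ≈ 85.5 °C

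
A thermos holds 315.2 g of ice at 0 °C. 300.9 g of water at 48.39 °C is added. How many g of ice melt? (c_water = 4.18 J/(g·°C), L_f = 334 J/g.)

m_melted ≈ 182 g

Water can give up m c ΔT = 300.9×4.18×48.39 = 60863 J before reaching 0 °C.
Melting all 315.2 g of ice would need 315.2×334 = 105277 J.
That's not enough to melt it all — equilibrium is at 0 °C with ice remaining.
m_melt = 60863 / L_f = 182.2 g.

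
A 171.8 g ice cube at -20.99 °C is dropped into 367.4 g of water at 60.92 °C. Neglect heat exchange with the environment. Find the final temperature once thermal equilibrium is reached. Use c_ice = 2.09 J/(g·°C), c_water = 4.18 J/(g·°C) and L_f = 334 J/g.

Heat gained plus heat lost sum to zero:
ice -20.99→0 °C: 171.8·2.09·20.99 = 7536.7
  melt ice: 171.8·334 = 57381
  warm the meltwater: 718.12 T
  water: 1535.7(T − 60.92)
2253.9 T = 93557 − 64918 = 28639
T ≈ 12.71 °C. Since T > 0 °C, the all-ice-melts assumption holds.

T_f ≈ 12.7 °C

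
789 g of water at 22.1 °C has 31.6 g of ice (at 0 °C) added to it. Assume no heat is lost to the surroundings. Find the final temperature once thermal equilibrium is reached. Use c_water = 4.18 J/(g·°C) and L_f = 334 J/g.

Let T be the final temperature. ΣQ_i = 0:
fusion: m_ice L_f = 31.6×334 = 10554; warm the meltwater: 132.09 T; water: 3298(T − 22.1)
3430.1 T = 72886 − 10554 = 62332
T ≈ 18.17 °C — above 0 °C, consistent with complete melting.

T_f ≈ 18.2 °C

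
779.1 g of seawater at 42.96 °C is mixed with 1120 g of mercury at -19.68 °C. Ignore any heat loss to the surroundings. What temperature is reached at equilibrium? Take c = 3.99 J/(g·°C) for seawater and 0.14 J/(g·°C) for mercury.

Taking heat into each body as positive, Σ m c ΔT = 0:
779.1·3.99·(T − 42.96) + 1120·0.14·(T − (-19.68)) = 0
3265.4 T = 130460
T = 130460/3265.4 ≈ 39.95 °C

T_f ≈ 40.0 °C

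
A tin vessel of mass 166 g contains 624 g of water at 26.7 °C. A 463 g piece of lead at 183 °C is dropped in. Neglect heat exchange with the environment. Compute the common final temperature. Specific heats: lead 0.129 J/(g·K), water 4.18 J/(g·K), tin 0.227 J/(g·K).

Net heat exchanged in the isolated system is zero:
463×0.129×(T − 183) + 624×4.18×(T − 26.7) + 166×0.227×(T − 26.7) = 0
59.73(T − 183) + 2608.3(T − 26.7) + 37.68(T − 26.7) = 0
(59.73 + 2608.3 + 37.68) T = 59.73×183 + 2608.3×26.7 + 37.68×26.7
T ≈ 30.15 °C

T_f ≈ 30.2 °C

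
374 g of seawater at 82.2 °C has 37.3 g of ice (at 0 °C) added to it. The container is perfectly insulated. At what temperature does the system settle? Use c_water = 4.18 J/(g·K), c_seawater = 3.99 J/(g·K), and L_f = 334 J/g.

T_f ≈ 66.9 °C

Energy balance with sensible and latent terms:
fusion: m_ice L_f = 37.3×334 = 12458
  meltwater 0→T: 37.3×4.18×T = 155.91 T
  seawater: 1492.3(T − 82.2)
1648.2 T = 122664 − 12458 = 110206
T ≈ 66.87 °C — above 0 °C, consistent with complete melting.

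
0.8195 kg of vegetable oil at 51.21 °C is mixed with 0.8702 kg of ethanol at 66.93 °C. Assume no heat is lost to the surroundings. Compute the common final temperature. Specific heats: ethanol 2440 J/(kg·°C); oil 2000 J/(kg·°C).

Taking heat into each body as positive, Σ m c ΔT = 0:
0.8702×2440×(T − 66.93) + 0.8195×2000×(T − 51.21) = 0
2123.3(T − 66.93) + 1639(T − 51.21) = 0
(2123.3 + 1639) T = 2123.3×66.93 + 1639×51.21
T ≈ 60.08 °C

T_f ≈ 60.1 °C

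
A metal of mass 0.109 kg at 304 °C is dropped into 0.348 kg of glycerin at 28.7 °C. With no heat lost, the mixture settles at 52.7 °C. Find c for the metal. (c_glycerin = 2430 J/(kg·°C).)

c ≈ 741 J/(kg·°C)

m_s c (T_s − T_f) = m_glycerin c_glycerin (T_f − T_0):
0.109·c·(304 − 52.7) = 0.348·2430·(52.7 − 28.7)
27.39 c = 20295  ⇒  c ≈ 740.9 J/(kg·°C)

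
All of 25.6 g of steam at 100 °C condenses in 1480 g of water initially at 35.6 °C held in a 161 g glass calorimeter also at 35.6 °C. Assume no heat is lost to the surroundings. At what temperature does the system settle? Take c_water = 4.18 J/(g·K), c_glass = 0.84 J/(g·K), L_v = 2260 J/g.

T_f ≈ 45.7 °C

Let T be the final temperature. ΣQ_i = 0:
condense steam: −25.6×2260 = −57856; condensed water 100 °C→T: 107.01(T − 100); water warms: 1480×4.18×(T − 35.6) = 6186.4(T − 35.6); cup: 135.24(T − 35.6)
6428.6 T = 57856 + 10701 + 225050 = 293607
T ≈ 45.67 °C, under the boiling point, so the assumption holds.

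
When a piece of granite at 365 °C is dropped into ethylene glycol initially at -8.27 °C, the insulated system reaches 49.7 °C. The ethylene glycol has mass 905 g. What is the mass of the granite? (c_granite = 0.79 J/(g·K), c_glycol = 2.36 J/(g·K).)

|Q_granite| = |Q_glycol|:
m·0.79·(365 − 49.7) = 905·2.36·(49.7 − (-8.27))
249.09 m = 123812  ⇒  m ≈ 497.1 g

m ≈ 497 g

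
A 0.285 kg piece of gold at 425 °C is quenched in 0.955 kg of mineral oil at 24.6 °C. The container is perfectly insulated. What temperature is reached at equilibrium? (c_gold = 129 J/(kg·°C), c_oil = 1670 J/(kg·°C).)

|Q_gold| = |Q_oil|:
0.285*129*(425 − T) = 0.955*1670*(T − 24.6)
36.76(425 − T) = 1594.8(T − 24.6)
1631.6 T = 54858  ⇒  T ≈ 33.62 °C

T_f ≈ 33.6 °C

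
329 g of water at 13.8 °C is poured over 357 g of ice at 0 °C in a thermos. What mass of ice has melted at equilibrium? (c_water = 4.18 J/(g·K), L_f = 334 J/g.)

Heat available from the water dropping to 0 °C: 329×4.18×13.8 = 18978 J.
To melt every bit of ice: 357×334 = 119238 J.
18978 J < 119238 J, so only part of the ice melts and the system sits at 0 °C.
m_melted×334 = 18978  ⇒  m_melted ≈ 56.82 g.

m_melted ≈ 56.8 g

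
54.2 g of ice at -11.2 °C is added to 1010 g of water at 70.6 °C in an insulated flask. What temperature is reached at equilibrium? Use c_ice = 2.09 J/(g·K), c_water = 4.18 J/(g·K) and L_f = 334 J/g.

T_f ≈ 62.6 °C

Net heat exchanged in the isolated system is zero:
ice -11.2→0 °C: 54.2·2.09·11.2 = 1268.7
  fusion: m_ice L_f = 54.2·334 = 18103
  warm the meltwater: 226.56 T
  water: 4221.8(T − 70.6)
4448.4 T = 298059 − 19372 = 278688
T ≈ 62.65 °C — above 0 °C, consistent with complete melting.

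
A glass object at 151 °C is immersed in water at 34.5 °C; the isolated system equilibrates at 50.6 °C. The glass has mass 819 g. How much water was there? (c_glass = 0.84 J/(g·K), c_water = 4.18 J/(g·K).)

m ≈ 1030 g

|Q_glass| = |Q_water|:
819·0.84·(151 − 50.6) = m·4.18·(50.6 − 34.5)
67.3 m = 69071  ⇒  m ≈ 1026 g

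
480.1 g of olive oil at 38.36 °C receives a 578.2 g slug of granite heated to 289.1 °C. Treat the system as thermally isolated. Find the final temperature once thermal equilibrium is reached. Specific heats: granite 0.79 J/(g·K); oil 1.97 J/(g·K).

Conservation of energy gives ΣQ = 0:
578.2·0.79·(T − 289.1) + 480.1·1.97·(T − 38.36) = 0
1402.6 T = 168335
T = 168335/1402.6 ≈ 120.02 °C

T_f ≈ 120.0 °C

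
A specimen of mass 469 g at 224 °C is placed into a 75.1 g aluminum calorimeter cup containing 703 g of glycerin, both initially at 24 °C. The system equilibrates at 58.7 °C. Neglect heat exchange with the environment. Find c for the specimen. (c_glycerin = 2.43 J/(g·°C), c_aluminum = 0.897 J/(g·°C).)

c ≈ 0.795 J/(g·°C)

Energy conservation, ΣQ = 0:
469·c·(58.7 − 224) + 703·2.43·(58.7 − 24) + 75.1·0.897·(58.7 − 24) = 0
-77526 c = -61615
c = -61615/-77526 ≈ 0.7948 J/(g·°C)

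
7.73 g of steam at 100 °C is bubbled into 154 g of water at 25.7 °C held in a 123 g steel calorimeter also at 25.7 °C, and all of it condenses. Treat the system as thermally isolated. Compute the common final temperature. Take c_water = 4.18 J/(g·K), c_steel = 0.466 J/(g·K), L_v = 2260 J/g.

Let T be the final temperature. ΣQ_i = 0:
condense steam: −7.73×2260 = −17470; condensed water 100 °C→T: 32.31(T − 100); original water: 643.72(T − 25.7); cup: 57.32(T − 25.7)
733.35 T = 17470 + 3231.1 + 18017 = 38718
T ≈ 52.80 °C (< 100 °C, so full condensation is consistent).

T_f ≈ 52.8 °C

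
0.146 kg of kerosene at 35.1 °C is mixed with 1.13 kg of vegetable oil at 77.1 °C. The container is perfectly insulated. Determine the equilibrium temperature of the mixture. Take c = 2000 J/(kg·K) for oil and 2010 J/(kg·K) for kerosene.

T_f ≈ 72.3 °C

Energy conservation, ΣQ = 0:
1.13·2000·(T − 77.1) + 0.146·2010·(T − 35.1) = 0
2260(T − 77.1) + 293.46(T − 35.1) = 0
(2260 + 293.46) T = 2260·77.1 + 293.46·35.1
T ≈ 72.27 °C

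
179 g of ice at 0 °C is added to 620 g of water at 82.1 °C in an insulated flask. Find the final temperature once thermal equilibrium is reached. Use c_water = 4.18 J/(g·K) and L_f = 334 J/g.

T_f ≈ 45.8 °C

Heat gained plus heat lost sum to zero:
melt ice: 179·334 = 59786; meltwater 0→T: 179·4.18·T = 748.22 T; water: 2591.6(T − 82.1)
3339.8 T = 212770 − 59786 = 152984
T ≈ 45.81 °C (positive, so assuming full melt was valid).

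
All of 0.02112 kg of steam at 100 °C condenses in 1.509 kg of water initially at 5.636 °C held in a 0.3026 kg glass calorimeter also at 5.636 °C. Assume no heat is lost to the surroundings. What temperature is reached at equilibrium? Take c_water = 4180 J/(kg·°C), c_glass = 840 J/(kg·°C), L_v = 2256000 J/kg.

Conservation of energy gives ΣQ = 0:
condense steam: −0.02112·2256000 = −47647; condensed water 100 °C→T: 88.28(T − 100); original water: 6307.6(T − 5.636); cup: 254.18(T − 5.636)
6650.1 T = 47647 + 8828.2 + 36982 = 93457
T ≈ 14.05 °C — below 100 °C, confirming all the steam condensed.

T_f ≈ 14.1 °C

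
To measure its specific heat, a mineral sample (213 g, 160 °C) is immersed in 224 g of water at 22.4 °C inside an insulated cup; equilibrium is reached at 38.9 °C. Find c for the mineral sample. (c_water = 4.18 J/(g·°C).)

c ≈ 0.599 J/(g·°C)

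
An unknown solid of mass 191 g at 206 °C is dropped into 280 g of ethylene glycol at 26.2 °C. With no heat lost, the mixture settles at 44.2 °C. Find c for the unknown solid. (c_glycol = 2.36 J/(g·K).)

c ≈ 0.385 J/(g·K)

Heat gained plus heat lost sum to zero:
191·c·(44.2 − 206) + 280·2.36·(44.2 − 26.2) = 0
-30904 c = -11894
c = -11894/-30904 ≈ 0.3849 J/(g·K)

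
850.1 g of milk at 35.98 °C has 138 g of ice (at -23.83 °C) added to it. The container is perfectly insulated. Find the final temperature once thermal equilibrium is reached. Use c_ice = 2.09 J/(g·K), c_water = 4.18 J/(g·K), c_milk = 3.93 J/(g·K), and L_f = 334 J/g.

T_f ≈ 17.2 °C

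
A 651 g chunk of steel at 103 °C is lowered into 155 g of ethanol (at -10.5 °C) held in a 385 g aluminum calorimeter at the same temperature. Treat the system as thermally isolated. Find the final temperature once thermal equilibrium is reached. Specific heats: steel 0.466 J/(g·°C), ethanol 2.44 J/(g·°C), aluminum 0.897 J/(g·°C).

Let T be the final temperature. ΣQ_i = 0:
651·0.466·(T − 103) + 155·2.44·(T − (-10.5)) + 385·0.897·(T − (-10.5)) = 0
(303.37 + 378.2 + 345.35) T = 303.37·103 + 378.2·(-10.5) + 345.35·(-10.5)
T = 23649/1026.9 ≈ 23.03 °C

T_f ≈ 23.0 °C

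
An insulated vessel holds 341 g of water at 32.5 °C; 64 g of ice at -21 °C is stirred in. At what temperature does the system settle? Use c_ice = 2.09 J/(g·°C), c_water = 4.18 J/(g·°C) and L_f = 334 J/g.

Energy conservation, ΣQ = 0:
warm ice to 0 °C: 64×2.09×(0 − (-21)) = 2809
  fusion: m_ice L_f = 64×334 = 21376
  warm the meltwater: 267.52 T
  water: 1425.4(T − 32.5)
1692.9 T = 46325 − 24185 = 22140
T ≈ 13.08 °C — above 0 °C, consistent with complete melting.

T_f ≈ 13.1 °C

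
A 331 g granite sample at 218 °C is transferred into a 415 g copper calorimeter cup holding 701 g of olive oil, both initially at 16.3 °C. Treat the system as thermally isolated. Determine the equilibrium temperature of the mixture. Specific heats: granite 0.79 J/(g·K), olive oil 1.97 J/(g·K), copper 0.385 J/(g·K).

T_f ≈ 45.6 °C

Conservation of energy gives ΣQ = 0:
331×0.79×(T − 218) + 701×1.97×(T − 16.3) + 415×0.385×(T − 16.3) = 0
261.49(T − 218) + 1381(T − 16.3) + 159.78(T − 16.3) = 0
1802.2 T = 82119
T = 82119/1802.2 ≈ 45.57 °C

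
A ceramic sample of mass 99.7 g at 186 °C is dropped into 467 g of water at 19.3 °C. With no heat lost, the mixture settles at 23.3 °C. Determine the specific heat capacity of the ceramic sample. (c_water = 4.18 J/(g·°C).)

c ≈ 0.481 J/(g·°C)

m_s c (T_s − T_f) = m_water c_water (T_f − T_0):
99.7·c·(186 − 23.3) = 467·4.18·(23.3 − 19.3)
16221 c = 7808.2  ⇒  c ≈ 0.4814 J/(g·°C)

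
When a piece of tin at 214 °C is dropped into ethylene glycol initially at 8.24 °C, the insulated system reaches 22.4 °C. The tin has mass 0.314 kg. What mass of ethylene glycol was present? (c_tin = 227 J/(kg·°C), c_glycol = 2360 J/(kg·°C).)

m ≈ 0.409 kg

|Q_tin| = |Q_glycol|:
0.314·227·(214 − 22.4) = m·2360·(22.4 − 8.24)
33418 m = 13657  ⇒  m ≈ 0.4087 kg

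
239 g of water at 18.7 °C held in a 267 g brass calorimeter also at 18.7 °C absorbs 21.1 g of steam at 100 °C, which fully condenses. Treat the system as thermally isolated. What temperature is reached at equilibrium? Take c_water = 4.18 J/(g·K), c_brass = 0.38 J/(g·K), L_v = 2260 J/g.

Setting the total heat transfer to zero:
steam→water at 100 °C releases m L_v = 21.1×2260 = 47686; condensate cools 100→T: 21.1×4.18×(T − 100) = 88.2(T − 100); water warms: 239×4.18×(T − 18.7) = 999.02(T − 18.7); brass cup: 267×0.38×(T − 18.7) = 101.46(T − 18.7)
1188.7 T = 47686 + 8819.8 + 20579 = 77085
T ≈ 64.85 °C, under the boiling point, so the assumption holds.

T_f ≈ 64.8 °C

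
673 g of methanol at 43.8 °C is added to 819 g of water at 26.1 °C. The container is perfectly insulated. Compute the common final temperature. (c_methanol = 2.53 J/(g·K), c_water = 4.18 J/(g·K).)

Heat gained plus heat lost sum to zero:
673·2.53·(T − 43.8) + 819·4.18·(T − 26.1) = 0
1702.7(T − 43.8) + 3423.4(T − 26.1) = 0
5126.1 T = 163929
T = 163929 / 5126.1 = 32 °C

T_f ≈ 32.0 °C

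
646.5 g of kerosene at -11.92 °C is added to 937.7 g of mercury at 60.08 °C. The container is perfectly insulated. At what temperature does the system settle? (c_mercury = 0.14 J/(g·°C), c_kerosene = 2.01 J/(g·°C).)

Conservation of energy gives ΣQ = 0:
937.7·0.14·(T − 60.08) + 646.5·2.01·(T − (-11.92)) = 0
131.28(T − 60.08) + 1299.5(T − (-11.92)) = 0
1430.7 T = -7602.4
T ≈ -5.31 °C

T_f ≈ -5.3 °C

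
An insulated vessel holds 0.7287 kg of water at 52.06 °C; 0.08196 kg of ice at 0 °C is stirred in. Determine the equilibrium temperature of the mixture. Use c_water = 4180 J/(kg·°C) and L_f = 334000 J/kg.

T_f ≈ 38.7 °C

Conservation of energy gives ΣQ = 0:
fusion: m_ice L_f = 0.08196×334000 = 27375
  warm the meltwater: 342.59 T
  water cools: 0.7287×4180×(T − 52.06) = 3046(T − 52.06)
3388.6 T = 158573 − 27375 = 131198
T ≈ 38.72 °C (positive, so assuming full melt was valid).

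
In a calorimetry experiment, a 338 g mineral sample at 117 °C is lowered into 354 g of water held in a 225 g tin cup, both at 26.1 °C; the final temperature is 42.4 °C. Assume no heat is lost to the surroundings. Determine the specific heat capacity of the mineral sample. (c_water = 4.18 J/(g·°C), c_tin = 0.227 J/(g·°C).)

Conservation of energy gives ΣQ = 0:
338×c×(42.4 − 117) + 354×4.18×(42.4 − 26.1) + 225×0.227×(42.4 − 26.1) = 0
-25215 c = -24952
c = -24952/-25215 ≈ 0.9896 J/(g·°C)

c ≈ 0.99 J/(g·°C)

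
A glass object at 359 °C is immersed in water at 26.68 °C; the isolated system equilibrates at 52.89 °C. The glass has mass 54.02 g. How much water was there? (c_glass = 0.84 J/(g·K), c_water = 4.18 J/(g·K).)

m ≈ 127 g

|Q_glass| = |Q_water|:
54.02·0.84·(359 − 52.89) = m·4.18·(52.89 − 26.68)
109.56 m = 13890  ⇒  m ≈ 126.8 g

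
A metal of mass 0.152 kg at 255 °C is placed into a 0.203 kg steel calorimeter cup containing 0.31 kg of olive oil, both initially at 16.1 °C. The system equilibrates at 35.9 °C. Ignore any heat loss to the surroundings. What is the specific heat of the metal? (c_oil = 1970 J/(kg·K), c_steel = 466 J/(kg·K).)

c ≈ 419 J/(kg·K)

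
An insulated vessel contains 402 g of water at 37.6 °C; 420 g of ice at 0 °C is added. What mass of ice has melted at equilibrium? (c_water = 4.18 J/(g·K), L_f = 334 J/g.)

m_melted ≈ 189 g

Cooling the water to 0 °C releases 402·4.18·37.6 = 63182 J.
To melt every bit of ice: 420·334 = 140280 J.
Since 63182 < 140280 J, not all the ice melts; equilibrium is at 0 °C.
Mass melted = 63182/334 ≈ 189.2 g.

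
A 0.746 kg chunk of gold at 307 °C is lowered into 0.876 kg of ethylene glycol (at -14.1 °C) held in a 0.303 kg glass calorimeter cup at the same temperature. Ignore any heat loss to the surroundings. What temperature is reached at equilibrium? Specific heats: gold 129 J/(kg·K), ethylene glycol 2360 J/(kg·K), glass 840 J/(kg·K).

Let T be the final temperature. ΣQ_i = 0:
0.746·129·(T − 307) + 0.876·2360·(T − (-14.1)) + 0.303·840·(T − (-14.1)) = 0
(96.23 + 2067.4 + 254.52) T = 96.23·307 + 2067.4·(-14.1) + 254.52·(-14.1)
T = -3194.7/2418.1 ≈ -1.32 °C

T_f ≈ -1.3 °C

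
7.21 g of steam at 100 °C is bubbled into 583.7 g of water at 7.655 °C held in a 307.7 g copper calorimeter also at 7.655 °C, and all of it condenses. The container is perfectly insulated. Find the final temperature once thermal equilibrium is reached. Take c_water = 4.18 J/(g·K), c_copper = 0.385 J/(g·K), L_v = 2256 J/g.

Let T be the final temperature. ΣQ_i = 0:
steam→water at 100 °C releases m L_v = 7.21·2256 = 16266
  condensate cools 100→T: 7.21·4.18·(T − 100) = 30.14(T − 100)
  water warms: 583.7·4.18·(T − 7.655) = 2439.9(T − 7.655)
  copper cup: 307.7·0.385·(T − 7.655) = 118.46(T − 7.655)
2588.5 T = 16266 + 3013.8 + 19584 = 38864
T ≈ 15.01 °C — below 100 °C, confirming all the steam condensed.

T_f ≈ 15.0 °C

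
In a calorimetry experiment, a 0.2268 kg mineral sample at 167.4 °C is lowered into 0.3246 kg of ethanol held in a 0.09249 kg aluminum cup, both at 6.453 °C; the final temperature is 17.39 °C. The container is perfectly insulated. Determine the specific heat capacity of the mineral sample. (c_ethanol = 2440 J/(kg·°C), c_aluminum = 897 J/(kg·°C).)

c ≈ 281 J/(kg·°C)

Conservation of energy gives ΣQ = 0:
0.2268×c×(17.39 − 167.4) + 0.3246×2440×(17.39 − 6.453) + 0.09249×897×(17.39 − 6.453) = 0
-34.02 c = -9569.7
c = -9569.7/-34.02 ≈ 281.3 J/(kg·°C)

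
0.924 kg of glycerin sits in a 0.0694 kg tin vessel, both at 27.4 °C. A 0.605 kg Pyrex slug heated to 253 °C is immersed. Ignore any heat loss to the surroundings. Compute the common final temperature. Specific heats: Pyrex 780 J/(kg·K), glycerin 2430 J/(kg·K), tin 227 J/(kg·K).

T_f ≈ 66.4 °C

Taking heat into each body as positive, Σ m c ΔT = 0:
0.605×780×(T − 253) + 0.924×2430×(T − 27.4) + 0.0694×227×(T − 27.4) = 0
471.9(T − 253) + 2245.3(T − 27.4) + 15.75(T − 27.4) = 0
2733 T = 181344
T = 181344 / 2733 = 66.4 °C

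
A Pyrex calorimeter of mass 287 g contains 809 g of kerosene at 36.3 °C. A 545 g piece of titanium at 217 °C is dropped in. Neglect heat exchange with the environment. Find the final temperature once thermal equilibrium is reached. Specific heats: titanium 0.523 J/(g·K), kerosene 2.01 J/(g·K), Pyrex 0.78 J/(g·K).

Energy conservation, ΣQ = 0:
545·0.523·(T − 217) + 809·2.01·(T − 36.3) + 287·0.78·(T − 36.3) = 0
(285.04 + 1626.1 + 223.86) T = 285.04·217 + 1626.1·36.3 + 223.86·36.3
T = 129006/2135 ≈ 60.42 °C

T_f ≈ 60.4 °C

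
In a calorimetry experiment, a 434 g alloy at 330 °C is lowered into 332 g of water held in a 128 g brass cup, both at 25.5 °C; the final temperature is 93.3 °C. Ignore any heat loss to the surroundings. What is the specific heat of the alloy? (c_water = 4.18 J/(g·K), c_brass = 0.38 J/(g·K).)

c ≈ 0.948 J/(g·K)

Let T be the final temperature. ΣQ_i = 0:
434×c×(93.3 − 330) + 332×4.18×(93.3 − 25.5) + 128×0.38×(93.3 − 25.5) = 0
-102728 c = -97388
c = -97388/-102728 ≈ 0.948 J/(g·K)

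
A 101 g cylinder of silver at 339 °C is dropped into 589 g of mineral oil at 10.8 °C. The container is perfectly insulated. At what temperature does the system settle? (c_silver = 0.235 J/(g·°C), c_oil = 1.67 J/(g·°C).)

T_f ≈ 18.5 °C

Conservation of energy gives ΣQ = 0:
101×0.235×(T − 339) + 589×1.67×(T − 10.8) = 0
(23.73 + 983.63) T = 23.73×339 + 983.63×10.8
T ≈ 18.53 °C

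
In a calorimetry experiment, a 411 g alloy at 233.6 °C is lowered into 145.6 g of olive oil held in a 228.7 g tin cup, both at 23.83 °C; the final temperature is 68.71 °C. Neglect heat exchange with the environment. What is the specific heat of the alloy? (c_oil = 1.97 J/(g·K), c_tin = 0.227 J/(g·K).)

c ≈ 0.224 J/(g·K)

Net heat exchanged in the isolated system is zero:
411·c·(68.71 − 233.6) + 145.6·1.97·(68.71 − 23.83) + 228.7·0.227·(68.71 − 23.83) = 0
-67770 c = -15203
c = -15203/-67770 ≈ 0.2243 J/(g·K)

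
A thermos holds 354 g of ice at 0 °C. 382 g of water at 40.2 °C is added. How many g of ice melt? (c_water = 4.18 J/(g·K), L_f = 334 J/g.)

m_melted ≈ 192 g

Cooling the water to 0 °C releases 382·4.18·40.2 = 64190 J.
Fully melting the ice requires m_ice L_f = 354·334 = 118236 J.
64190 J < 118236 J, so only part of the ice melts and the system sits at 0 °C.
Mass melted = 64190/334 ≈ 192.2 g.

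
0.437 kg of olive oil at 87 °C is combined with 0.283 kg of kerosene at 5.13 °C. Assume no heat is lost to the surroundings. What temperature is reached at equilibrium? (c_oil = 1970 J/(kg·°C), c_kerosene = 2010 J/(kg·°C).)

T_f ≈ 54.4 °C

Let T be the final temperature. ΣQ_i = 0:
0.437*1970*(T − 87) + 0.283*2010*(T − 5.13) = 0
(860.89 + 568.83) T = 860.89*87 + 568.83*5.13
T = 77816/1429.7 ≈ 54.43 °C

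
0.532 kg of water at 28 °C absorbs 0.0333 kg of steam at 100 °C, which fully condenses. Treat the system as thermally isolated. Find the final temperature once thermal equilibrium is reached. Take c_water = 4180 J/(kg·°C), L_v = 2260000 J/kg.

Net heat exchanged in the isolated system is zero:
condense steam: −0.0333×2260000 = −75258
  condensed water 100 °C→T: 139.19(T − 100)
  original water: 2223.8(T − 28)
2363 T = 75258 + 13919 + 62265 = 151443
T ≈ 64.09 °C, under the boiling point, so the assumption holds.

T_f ≈ 64.1 °C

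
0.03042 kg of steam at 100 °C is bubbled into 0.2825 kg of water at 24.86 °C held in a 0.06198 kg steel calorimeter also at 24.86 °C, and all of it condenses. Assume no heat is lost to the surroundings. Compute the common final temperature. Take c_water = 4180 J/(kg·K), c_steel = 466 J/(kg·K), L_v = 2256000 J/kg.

T_f ≈ 83.3 °C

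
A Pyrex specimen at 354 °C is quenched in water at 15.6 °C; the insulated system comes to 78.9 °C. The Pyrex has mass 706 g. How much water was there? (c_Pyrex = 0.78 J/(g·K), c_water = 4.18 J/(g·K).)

Conservation of energy gives ΣQ = 0:
706·0.78·(78.9 − 354) + m·4.18·(78.9 − 15.6) = 0
264.59 m = 151492
m = 151492/264.59 ≈ 572.5 g

m ≈ 573 g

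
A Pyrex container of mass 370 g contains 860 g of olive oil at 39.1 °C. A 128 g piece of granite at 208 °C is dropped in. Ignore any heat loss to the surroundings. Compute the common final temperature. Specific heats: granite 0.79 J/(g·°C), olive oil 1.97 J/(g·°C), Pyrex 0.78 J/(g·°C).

T_f ≈ 47.3 °C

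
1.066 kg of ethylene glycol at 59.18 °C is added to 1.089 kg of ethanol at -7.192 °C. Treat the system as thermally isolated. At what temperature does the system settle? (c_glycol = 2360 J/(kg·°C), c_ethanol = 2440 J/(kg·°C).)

Taking heat into each body as positive, Σ m c ΔT = 0:
1.066*2360*(T − 59.18) + 1.089*2440*(T − (-7.192)) = 0
2515.8(T − 59.18) + 2657.2(T − (-7.192)) = 0
(2515.8 + 2657.2) T = 2515.8*59.18 + 2657.2*(-7.192)
T ≈ 25.09 °C

T_f ≈ 25.1 °C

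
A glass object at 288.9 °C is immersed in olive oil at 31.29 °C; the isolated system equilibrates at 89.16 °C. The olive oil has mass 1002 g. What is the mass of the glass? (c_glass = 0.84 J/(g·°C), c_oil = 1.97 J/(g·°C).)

m ≈ 681 g

|Q_glass| = |Q_oil|:
m·0.84·(288.9 − 89.16) = 1002·1.97·(89.16 − 31.29)
167.78 m = 114232  ⇒  m ≈ 680.8 g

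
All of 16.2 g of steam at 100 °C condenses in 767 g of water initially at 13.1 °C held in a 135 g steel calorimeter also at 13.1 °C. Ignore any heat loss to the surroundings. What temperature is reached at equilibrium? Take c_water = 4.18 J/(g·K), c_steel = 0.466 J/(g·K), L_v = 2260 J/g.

T_f ≈ 25.8 °C

Energy conservation, ΣQ = 0:
latent heat released on condensation: 16.2×2260 = 36612
  condensed water 100 °C→T: 67.72(T − 100)
  water warms: 767×4.18×(T − 13.1) = 3206.1(T − 13.1)
  cup: 62.91(T − 13.1)
3336.7 T = 36612 + 6771.6 + 42824 = 86207
T ≈ 25.84 °C (< 100 °C, so full condensation is consistent).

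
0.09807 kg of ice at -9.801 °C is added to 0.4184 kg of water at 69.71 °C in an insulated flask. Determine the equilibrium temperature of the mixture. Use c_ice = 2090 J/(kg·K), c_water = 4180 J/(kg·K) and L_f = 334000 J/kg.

Energy conservation, ΣQ = 0:
warm ice to 0 °C: 0.09807×2090×(0 − (-9.801)) = 2008.9
  latent heat to melt: 0.09807×334000 = 32755
  meltwater 0→T: 0.09807×4180×T = 409.93 T
  water cools: 0.4184×4180×(T − 69.71) = 1748.9(T − 69.71)
2158.8 T = 121917 − 34764 = 87152
T ≈ 40.37 °C (positive, so assuming full melt was valid).

T_f ≈ 40.4 °C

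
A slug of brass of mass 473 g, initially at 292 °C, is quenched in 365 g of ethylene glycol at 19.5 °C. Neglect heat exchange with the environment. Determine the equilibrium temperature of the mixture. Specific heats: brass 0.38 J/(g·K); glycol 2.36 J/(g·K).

T_f is the heat-capacity-weighted average of the initial temperatures:
T_f = (179.74×292 + 861.4×19.5) / (179.74 + 861.4)
    = 69281 / 1041.1 ≈ 66.54 °C

T_f ≈ 66.5 °C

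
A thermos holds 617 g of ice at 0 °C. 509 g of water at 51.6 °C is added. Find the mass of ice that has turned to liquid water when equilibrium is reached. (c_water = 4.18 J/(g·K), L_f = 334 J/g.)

Heat available from the water dropping to 0 °C: 509×4.18×51.6 = 109785 J.
Fully melting the ice requires m_ice L_f = 617×334 = 206078 J.
That's not enough to melt it all — equilibrium is at 0 °C with ice remaining.
m_melt = 109785 / L_f = 328.7 g.

m_melted ≈ 329 g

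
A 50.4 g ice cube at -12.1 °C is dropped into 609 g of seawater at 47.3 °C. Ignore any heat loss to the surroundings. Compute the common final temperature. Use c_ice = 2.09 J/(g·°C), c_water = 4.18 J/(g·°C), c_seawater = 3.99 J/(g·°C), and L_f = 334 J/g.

T_f ≈ 36.7 °C

Let T be the final temperature. ΣQ_i = 0:
ice -12.1→0 °C: 50.4·2.09·12.1 = 1274.6
  fusion: m_ice L_f = 50.4·334 = 16834
  warm the meltwater: 210.67 T
  seawater cools: 609·3.99·(T − 47.3) = 2429.9(T − 47.3)
2640.6 T = 114935 − 18108 = 96827
T ≈ 36.67 °C (positive, so assuming full melt was valid).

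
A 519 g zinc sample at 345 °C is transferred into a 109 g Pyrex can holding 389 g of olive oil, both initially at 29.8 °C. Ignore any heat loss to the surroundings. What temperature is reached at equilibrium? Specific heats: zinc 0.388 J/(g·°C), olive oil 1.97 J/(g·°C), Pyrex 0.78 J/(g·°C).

Taking heat into each body as positive, Σ m c ΔT = 0:
519×0.388×(T − 345) + 389×1.97×(T − 29.8) + 109×0.78×(T − 29.8) = 0
201.37(T − 345) + 766.33(T − 29.8) + 85.02(T − 29.8) = 0
1052.7 T = 94844
T = 94844 / 1052.7 = 90.1 °C

T_f ≈ 90.1 °C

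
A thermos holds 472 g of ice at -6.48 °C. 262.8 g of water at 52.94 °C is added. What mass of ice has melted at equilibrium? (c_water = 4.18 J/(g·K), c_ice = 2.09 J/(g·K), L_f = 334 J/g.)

m_melted ≈ 155 g

Cooling the water to 0 °C releases 262.8×4.18×52.94 = 58155 J.
Of that, 472×2.09×6.48 = 6392.4 J goes to bring the ice to 0 °C, leaving 51762 J.
Melting all 472 g of ice would need 472×334 = 157648 J.
51762 J < 157648 J, so only part of the ice melts and the system sits at 0 °C.
m_melted×334 = 51762  ⇒  m_melted ≈ 155 g.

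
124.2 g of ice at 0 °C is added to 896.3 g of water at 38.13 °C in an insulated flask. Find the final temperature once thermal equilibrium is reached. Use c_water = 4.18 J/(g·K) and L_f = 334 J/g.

T_f ≈ 23.8 °C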